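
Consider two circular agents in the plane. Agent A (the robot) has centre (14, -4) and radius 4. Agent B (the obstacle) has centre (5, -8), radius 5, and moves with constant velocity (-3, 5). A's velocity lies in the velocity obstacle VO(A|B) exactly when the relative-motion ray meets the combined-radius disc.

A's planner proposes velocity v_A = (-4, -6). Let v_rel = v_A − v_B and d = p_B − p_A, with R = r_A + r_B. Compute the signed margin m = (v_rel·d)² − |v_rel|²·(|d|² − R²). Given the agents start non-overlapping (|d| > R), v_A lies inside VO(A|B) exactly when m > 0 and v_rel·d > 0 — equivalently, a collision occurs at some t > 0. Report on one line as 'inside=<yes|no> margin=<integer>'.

d = (-9, -4),  |d|² = 97;  R = 4+5 = 9,  c = 97−9² = 16
v_rel = (-1, -11),  |v_rel|² = 122;  v_rel·d = (-1)·(-9) + (-11)·(-4) = 53
122·t² − 106·t + 16 = 0  ⇒  m = 53² − 122·16 = 857
m = 857 > 0,  v_rel·d = 53 > 0  ⇒  inside

inside=yes margin=857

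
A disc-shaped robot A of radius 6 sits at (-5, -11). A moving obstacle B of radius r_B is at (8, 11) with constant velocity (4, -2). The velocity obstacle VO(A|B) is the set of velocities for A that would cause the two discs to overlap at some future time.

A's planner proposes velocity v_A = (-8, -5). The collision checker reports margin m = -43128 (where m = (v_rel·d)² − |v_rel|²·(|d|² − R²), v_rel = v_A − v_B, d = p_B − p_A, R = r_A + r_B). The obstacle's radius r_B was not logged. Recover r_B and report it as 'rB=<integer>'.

m = -43128
d = (13, 22);  v_rel = (-12, -3),  |v_rel|² = 153
v_rel×d = (-12)·(22) − (-3)·(13) = -225
since m = R²·153 − (-225)²:  R² = (50625 + -43128) / 153 = 49
R = √49 = 7  ⇒  r_B = 7 − 6 = 1

rB=1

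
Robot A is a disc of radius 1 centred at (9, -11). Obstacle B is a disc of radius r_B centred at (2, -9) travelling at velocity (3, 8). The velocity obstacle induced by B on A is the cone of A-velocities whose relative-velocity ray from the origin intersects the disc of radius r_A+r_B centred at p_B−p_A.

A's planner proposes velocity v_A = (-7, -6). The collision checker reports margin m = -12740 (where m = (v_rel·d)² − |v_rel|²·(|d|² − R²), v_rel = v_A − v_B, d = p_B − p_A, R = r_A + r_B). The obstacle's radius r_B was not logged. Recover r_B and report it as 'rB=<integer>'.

m = -12740
d = (-7, 2);  v_rel = (-10, -14),  |v_rel|² = 296
v_rel×d = (-10)·(2) − (-14)·(-7) = -118
since m = R²·296 − (-118)²:  R² = (13924 + -12740) / 296 = 4
R = √4 = 2  ⇒  r_B = 2 − 1 = 1

rB=1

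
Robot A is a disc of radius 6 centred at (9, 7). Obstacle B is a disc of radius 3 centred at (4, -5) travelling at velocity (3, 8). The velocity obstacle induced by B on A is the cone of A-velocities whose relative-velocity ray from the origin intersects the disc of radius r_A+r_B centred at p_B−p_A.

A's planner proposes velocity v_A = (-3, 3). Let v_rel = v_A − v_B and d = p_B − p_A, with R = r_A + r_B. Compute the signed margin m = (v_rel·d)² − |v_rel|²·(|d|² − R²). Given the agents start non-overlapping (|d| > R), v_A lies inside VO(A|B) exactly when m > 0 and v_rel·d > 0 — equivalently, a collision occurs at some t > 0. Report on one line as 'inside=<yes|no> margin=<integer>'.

d = (-5, -12),  |d|² = 169;  R = 6+3 = 9,  c = 169−9² = 88
v_rel = (-6, -5),  |v_rel|² = 61;  v_rel·d = (-6)·(-5) + (-5)·(-12) = 90
61·t² − 180·t + 88 = 0  ⇒  m = 90² − 61·88 = 2732
m = 2732 > 0,  v_rel·d = 90 > 0  ⇒  inside

inside=yes margin=2732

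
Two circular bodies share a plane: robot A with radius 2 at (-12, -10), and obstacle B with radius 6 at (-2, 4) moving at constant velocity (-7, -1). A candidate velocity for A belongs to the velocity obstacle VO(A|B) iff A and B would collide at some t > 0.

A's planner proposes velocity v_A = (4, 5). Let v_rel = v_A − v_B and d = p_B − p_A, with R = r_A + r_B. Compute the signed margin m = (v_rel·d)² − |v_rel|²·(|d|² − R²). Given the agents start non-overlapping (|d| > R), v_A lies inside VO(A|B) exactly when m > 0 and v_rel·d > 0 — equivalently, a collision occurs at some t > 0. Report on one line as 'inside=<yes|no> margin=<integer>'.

d = (10, 14),  |d|² = 296;  R = 2+6 = 8,  c = 296−8² = 232
v_rel = (11, 6),  |v_rel|² = 157;  v_rel·d = (11)·(10) + (6)·(14) = 194
157·t² − 388·t + 232 = 0  ⇒  m = 194² − 157·232 = 1212
m = 1212 > 0,  v_rel·d = 194 > 0  ⇒  inside

inside=yes margin=1212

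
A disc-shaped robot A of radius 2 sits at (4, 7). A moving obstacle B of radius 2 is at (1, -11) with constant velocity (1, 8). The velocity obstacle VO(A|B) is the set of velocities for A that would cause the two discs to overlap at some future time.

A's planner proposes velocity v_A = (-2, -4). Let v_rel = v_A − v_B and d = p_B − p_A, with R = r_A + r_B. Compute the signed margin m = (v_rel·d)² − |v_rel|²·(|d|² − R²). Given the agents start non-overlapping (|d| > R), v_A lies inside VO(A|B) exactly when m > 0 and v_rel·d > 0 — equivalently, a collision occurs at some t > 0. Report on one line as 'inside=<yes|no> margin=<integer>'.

d = (-3, -18),  |d|² = 333;  R = 2+2 = 4,  c = 333−4² = 317
v_rel = (-3, -12),  |v_rel|² = 153;  v_rel·d = (-3)·(-3) + (-12)·(-18) = 225
153·t² − 450·t + 317 = 0  ⇒  m = 225² − 153·317 = 2124
m = 2124 > 0,  v_rel·d = 225 > 0  ⇒  inside

inside=yes margin=2124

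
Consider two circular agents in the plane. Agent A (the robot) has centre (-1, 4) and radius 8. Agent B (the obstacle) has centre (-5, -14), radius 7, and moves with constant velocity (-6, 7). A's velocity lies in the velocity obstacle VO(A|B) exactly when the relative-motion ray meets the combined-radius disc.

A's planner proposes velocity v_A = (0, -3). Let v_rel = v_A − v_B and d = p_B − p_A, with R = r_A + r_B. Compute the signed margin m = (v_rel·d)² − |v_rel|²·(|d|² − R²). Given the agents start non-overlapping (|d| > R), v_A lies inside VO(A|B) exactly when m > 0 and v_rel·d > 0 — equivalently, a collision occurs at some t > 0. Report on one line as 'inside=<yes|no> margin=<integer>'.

d = (-4, -18),  |d|² = 340;  R = 8+7 = 15,  c = 340−15² = 115
v_rel = (6, -10),  |v_rel|² = 136;  v_rel·d = (6)·(-4) + (-10)·(-18) = 156
136·t² − 312·t + 115 = 0  ⇒  m = 156² − 136·115 = 8696
m = 8696 > 0,  v_rel·d = 156 > 0  ⇒  inside

inside=yes margin=8696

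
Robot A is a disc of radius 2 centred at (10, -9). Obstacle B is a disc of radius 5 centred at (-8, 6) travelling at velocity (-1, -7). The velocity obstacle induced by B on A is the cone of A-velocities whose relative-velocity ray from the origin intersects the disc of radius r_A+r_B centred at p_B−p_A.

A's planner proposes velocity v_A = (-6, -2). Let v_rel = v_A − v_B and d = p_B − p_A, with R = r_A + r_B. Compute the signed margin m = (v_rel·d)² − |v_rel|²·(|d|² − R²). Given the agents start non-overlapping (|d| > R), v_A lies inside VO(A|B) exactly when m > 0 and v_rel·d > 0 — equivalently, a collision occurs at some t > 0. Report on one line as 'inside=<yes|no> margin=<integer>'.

d = (-18, 15),  |d|² = 549;  R = 2+5 = 7,  c = 549−7² = 500
v_rel = (-5, 5),  |v_rel|² = 50;  v_rel·d = (-5)·(-18) + (5)·(15) = 165
50·t² − 330·t + 500 = 0  ⇒  m = 165² − 50·500 = 2225
m = 2225 > 0,  v_rel·d = 165 > 0  ⇒  inside

inside=yes margin=2225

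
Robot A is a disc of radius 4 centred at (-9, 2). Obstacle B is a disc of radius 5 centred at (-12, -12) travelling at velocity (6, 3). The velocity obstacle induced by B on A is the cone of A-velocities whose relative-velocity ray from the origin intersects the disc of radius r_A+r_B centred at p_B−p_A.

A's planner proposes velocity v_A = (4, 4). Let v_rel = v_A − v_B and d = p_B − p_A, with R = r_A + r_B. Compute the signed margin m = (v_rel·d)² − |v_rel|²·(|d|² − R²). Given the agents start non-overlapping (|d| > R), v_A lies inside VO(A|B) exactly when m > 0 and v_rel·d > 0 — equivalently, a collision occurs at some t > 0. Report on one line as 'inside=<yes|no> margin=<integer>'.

d = (-3, -14),  |d|² = 205;  R = 4+5 = 9,  c = 205−9² = 124
v_rel = (-2, 1),  |v_rel|² = 5;  v_rel·d = (-2)·(-3) + (1)·(-14) = -8
5·t² + 16·t + 124 = 0  ⇒  m = (-8)² − 5·124 = -556
m = -556 < 0,  v_rel·d = -8 < 0  ⇒  outside

inside=no margin=-556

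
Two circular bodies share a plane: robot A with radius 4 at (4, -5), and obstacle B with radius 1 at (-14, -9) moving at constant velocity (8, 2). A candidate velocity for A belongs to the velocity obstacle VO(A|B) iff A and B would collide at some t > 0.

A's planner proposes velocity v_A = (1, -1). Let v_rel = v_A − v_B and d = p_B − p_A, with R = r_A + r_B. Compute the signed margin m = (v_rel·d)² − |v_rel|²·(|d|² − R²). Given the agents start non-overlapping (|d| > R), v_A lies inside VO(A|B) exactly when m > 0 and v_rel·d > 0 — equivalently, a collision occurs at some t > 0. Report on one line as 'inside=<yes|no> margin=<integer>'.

d = (-18, -4),  |d|² = 340;  R = 4+1 = 5,  c = 340−5² = 315
v_rel = (-7, -3),  |v_rel|² = 58;  v_rel·d = (-7)·(-18) + (-3)·(-4) = 138
58·t² − 276·t + 315 = 0  ⇒  m = 138² − 58·315 = 774
m = 774 > 0,  v_rel·d = 138 > 0  ⇒  inside

inside=yes margin=774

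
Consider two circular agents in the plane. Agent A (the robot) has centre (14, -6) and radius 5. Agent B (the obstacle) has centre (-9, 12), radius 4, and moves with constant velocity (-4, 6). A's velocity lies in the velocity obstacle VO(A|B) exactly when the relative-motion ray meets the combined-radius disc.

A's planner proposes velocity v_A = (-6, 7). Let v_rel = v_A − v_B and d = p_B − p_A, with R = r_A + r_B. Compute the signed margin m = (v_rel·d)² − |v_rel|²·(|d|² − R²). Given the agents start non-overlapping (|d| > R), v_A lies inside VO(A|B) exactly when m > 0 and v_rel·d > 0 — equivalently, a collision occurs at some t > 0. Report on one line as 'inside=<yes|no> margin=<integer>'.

d = (-23, 18),  |d|² = 853;  R = 5+4 = 9,  c = 853−9² = 772
v_rel = (-2, 1),  |v_rel|² = 5;  v_rel·d = (-2)·(-23) + (1)·(18) = 64
5·t² − 128·t + 772 = 0  ⇒  m = 64² − 5·772 = 236
m = 236 > 0,  v_rel·d = 64 > 0  ⇒  inside

inside=yes margin=236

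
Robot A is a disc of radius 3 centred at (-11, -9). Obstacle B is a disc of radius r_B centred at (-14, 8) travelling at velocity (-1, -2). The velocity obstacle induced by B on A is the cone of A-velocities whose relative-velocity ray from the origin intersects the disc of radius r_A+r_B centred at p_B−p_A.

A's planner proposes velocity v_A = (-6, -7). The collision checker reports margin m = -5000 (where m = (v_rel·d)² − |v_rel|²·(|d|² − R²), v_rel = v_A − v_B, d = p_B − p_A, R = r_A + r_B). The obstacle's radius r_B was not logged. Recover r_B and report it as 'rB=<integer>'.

m = -5000
d = (-3, 17);  v_rel = (-5, -5),  |v_rel|² = 50
v_rel×d = (-5)·(17) − (-5)·(-3) = -100
since m = R²·50 − (-100)²:  R² = (10000 + -5000) / 50 = 100
R = √100 = 10  ⇒  r_B = 10 − 3 = 7

rB=7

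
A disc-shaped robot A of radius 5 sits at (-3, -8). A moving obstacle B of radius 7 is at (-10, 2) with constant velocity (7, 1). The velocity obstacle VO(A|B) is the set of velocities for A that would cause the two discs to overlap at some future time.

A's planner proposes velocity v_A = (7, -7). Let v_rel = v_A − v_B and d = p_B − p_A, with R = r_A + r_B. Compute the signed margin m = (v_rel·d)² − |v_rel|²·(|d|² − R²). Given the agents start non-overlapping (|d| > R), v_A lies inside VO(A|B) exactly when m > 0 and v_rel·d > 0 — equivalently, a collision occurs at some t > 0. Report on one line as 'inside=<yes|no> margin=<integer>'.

d = (-7, 10),  |d|² = 149;  R = 5+7 = 12,  c = 149−12² = 5
v_rel = (0, -8),  |v_rel|² = 64;  v_rel·d = (0)·(-7) + (-8)·(10) = -80
64·t² + 160·t + 5 = 0  ⇒  m = (-80)² − 64·5 = 6080
m = 6080 > 0,  v_rel·d = -80 < 0  ⇒  outside

inside=no margin=6080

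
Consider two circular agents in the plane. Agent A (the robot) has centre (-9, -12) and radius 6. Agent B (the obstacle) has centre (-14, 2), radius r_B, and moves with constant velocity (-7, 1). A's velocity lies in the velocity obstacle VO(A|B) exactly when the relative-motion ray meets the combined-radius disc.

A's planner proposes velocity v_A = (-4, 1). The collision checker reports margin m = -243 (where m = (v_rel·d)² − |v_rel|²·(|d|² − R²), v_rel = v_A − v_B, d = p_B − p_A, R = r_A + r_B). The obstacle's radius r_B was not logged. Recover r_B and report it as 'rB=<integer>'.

m = -243
d = (-5, 14);  v_rel = (3, 0),  |v_rel|² = 9
v_rel×d = (3)·(14) − (0)·(-5) = 42
since m = R²·9 − 42²:  R² = (1764 + -243) / 9 = 169
R = √169 = 13  ⇒  r_B = 13 − 6 = 7

rB=7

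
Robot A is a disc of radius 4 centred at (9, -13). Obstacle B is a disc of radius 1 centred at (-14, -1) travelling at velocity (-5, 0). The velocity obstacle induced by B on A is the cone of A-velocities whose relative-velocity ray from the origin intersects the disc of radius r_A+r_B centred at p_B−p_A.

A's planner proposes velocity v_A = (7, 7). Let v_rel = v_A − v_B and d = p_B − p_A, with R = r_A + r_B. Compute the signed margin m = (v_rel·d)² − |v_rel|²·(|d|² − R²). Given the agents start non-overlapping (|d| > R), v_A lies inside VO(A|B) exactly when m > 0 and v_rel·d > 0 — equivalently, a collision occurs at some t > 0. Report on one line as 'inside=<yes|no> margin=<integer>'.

d = (-23, 12),  |d|² = 673;  R = 4+1 = 5,  c = 673−5² = 648
v_rel = (12, 7),  |v_rel|² = 193;  v_rel·d = (12)·(-23) + (7)·(12) = -192
193·t² + 384·t + 648 = 0  ⇒  m = (-192)² − 193·648 = -88200
m = -88200 < 0,  v_rel·d = -192 < 0  ⇒  outside

inside=no margin=-88200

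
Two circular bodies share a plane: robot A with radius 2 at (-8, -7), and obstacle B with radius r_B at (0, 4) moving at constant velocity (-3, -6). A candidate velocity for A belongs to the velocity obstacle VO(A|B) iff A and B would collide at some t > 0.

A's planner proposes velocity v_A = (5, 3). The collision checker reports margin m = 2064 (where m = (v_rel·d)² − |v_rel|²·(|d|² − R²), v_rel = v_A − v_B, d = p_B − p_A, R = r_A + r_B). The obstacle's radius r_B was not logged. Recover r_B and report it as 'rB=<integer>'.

m = 2064
d = (8, 11);  v_rel = (8, 9),  |v_rel|² = 145
v_rel×d = (8)·(11) − (9)·(8) = 16
since m = R²·145 − 16²:  R² = (256 + 2064) / 145 = 16
R = √16 = 4  ⇒  r_B = 4 − 2 = 2

rB=2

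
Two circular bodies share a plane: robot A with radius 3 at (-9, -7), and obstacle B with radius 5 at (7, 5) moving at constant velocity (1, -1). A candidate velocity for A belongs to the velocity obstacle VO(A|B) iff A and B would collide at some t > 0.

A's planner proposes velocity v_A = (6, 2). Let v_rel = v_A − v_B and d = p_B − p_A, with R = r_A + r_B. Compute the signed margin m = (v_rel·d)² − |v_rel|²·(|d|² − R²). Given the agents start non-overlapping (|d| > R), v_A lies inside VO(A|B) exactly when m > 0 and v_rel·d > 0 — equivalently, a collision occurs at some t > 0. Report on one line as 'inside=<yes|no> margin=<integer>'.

d = (16, 12),  |d|² = 400;  R = 3+5 = 8,  c = 400−8² = 336
v_rel = (5, 3),  |v_rel|² = 34;  v_rel·d = (5)·(16) + (3)·(12) = 116
34·t² − 232·t + 336 = 0  ⇒  m = 116² − 34·336 = 2032
m = 2032 > 0,  v_rel·d = 116 > 0  ⇒  inside

inside=yes margin=2032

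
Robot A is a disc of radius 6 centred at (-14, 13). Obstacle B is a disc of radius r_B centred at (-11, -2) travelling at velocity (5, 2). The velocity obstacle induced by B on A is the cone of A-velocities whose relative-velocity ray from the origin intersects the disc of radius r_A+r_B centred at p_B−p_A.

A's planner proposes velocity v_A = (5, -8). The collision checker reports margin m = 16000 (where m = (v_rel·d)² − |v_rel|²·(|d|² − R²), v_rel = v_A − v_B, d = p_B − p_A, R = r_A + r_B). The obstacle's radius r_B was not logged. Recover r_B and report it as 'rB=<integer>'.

m = 16000
d = (3, -15);  v_rel = (0, -10),  |v_rel|² = 100
v_rel×d = (0)·(-15) − (-10)·(3) = 30
since m = R²·100 − 30²:  R² = (900 + 16000) / 100 = 169
R = √169 = 13  ⇒  r_B = 13 − 6 = 7

rB=7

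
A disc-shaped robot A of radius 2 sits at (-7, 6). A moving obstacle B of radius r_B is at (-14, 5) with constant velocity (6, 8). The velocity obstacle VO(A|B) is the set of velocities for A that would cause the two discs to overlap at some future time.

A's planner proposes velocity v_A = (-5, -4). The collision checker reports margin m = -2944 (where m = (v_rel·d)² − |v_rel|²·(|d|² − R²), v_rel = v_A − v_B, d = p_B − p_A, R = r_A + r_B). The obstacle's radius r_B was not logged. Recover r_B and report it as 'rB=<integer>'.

m = -2944
d = (-7, -1);  v_rel = (-11, -12),  |v_rel|² = 265
v_rel×d = (-11)·(-1) − (-12)·(-7) = -73
since m = R²·265 − (-73)²:  R² = (5329 + -2944) / 265 = 9
R = √9 = 3  ⇒  r_B = 3 − 2 = 1

rB=1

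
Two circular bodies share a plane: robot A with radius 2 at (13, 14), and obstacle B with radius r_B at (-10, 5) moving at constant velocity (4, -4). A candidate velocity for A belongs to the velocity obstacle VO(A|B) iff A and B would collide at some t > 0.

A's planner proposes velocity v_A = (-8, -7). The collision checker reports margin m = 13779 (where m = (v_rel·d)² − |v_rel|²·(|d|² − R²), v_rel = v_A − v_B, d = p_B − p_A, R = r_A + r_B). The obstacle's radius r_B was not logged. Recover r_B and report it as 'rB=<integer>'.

m = 13779
d = (-23, -9);  v_rel = (-12, -3),  |v_rel|² = 153
v_rel×d = (-12)·(-9) − (-3)·(-23) = 39
since m = R²·153 − 39²:  R² = (1521 + 13779) / 153 = 100
R = √100 = 10  ⇒  r_B = 10 − 2 = 8

rB=8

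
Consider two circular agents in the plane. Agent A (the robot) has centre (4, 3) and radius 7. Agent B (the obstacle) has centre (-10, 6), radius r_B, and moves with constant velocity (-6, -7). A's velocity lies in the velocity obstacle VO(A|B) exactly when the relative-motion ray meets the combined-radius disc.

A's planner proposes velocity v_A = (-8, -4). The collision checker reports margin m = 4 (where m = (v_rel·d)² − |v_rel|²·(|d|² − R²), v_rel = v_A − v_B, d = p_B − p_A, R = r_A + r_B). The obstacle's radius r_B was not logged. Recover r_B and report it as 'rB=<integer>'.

m = 4
d = (-14, 3);  v_rel = (-2, 3),  |v_rel|² = 13
v_rel×d = (-2)·(3) − (3)·(-14) = 36
since m = R²·13 − 36²:  R² = (1296 + 4) / 13 = 100
R = √100 = 10  ⇒  r_B = 10 − 7 = 3

rB=3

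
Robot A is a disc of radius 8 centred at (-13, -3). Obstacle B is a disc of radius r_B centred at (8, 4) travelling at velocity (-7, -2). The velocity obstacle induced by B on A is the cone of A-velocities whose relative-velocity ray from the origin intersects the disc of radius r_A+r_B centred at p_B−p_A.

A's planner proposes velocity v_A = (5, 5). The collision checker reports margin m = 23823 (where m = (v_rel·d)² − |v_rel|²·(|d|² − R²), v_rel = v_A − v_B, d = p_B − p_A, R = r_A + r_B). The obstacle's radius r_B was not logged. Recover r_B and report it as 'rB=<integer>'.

m = 23823
d = (21, 7);  v_rel = (12, 7),  |v_rel|² = 193
v_rel×d = (12)·(7) − (7)·(21) = -63
since m = R²·193 − (-63)²:  R² = (3969 + 23823) / 193 = 144
R = √144 = 12  ⇒  r_B = 12 − 8 = 4

rB=4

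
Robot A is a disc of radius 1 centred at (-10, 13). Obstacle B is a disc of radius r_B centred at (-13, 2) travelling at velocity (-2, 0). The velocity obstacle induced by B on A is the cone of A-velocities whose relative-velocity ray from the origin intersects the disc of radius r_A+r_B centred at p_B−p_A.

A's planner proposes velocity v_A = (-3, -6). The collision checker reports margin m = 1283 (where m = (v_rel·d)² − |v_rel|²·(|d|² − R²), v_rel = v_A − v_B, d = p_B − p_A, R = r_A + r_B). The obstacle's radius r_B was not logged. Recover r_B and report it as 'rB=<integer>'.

m = 1283
d = (-3, -11);  v_rel = (-1, -6),  |v_rel|² = 37
v_rel×d = (-1)·(-11) − (-6)·(-3) = -7
since m = R²·37 − (-7)²:  R² = (49 + 1283) / 37 = 36
R = √36 = 6  ⇒  r_B = 6 − 1 = 5

rB=5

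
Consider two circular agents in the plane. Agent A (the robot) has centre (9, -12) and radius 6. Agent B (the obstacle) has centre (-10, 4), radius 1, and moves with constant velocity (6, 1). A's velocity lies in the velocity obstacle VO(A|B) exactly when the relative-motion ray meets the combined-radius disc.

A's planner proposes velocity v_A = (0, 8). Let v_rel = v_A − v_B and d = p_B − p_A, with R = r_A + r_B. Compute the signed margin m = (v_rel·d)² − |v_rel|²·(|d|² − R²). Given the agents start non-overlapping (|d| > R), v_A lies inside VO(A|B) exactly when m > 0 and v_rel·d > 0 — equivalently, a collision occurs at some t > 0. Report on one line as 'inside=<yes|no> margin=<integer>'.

d = (-19, 16),  |d|² = 617;  R = 6+1 = 7,  c = 617−7² = 568
v_rel = (-6, 7),  |v_rel|² = 85;  v_rel·d = (-6)·(-19) + (7)·(16) = 226
85·t² − 452·t + 568 = 0  ⇒  m = 226² − 85·568 = 2796
m = 2796 > 0,  v_rel·d = 226 > 0  ⇒  inside

inside=yes margin=2796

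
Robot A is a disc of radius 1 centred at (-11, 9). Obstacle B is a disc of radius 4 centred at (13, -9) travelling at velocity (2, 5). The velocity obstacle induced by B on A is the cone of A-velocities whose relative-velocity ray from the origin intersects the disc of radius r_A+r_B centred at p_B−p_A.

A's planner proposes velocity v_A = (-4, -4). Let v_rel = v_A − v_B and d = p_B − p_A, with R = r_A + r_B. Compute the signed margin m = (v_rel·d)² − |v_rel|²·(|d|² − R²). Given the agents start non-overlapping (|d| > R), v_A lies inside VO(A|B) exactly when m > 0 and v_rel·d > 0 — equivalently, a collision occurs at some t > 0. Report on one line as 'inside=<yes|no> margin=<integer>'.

d = (24, -18),  |d|² = 900;  R = 1+4 = 5,  c = 900−5² = 875
v_rel = (-6, -9),  |v_rel|² = 117;  v_rel·d = (-6)·(24) + (-9)·(-18) = 18
117·t² − 36·t + 875 = 0  ⇒  m = 18² − 117·875 = -102051
m = -102051 < 0,  v_rel·d = 18 > 0  ⇒  outside

inside=no margin=-102051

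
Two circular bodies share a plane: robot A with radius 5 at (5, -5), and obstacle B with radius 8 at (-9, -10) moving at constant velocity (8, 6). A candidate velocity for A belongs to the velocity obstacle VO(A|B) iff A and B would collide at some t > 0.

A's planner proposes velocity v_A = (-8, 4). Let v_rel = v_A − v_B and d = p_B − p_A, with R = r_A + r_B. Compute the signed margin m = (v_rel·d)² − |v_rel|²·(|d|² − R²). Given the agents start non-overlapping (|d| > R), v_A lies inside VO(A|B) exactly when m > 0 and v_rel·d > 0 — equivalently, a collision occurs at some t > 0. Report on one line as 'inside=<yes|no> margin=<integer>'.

d = (-14, -5),  |d|² = 221;  R = 5+8 = 13,  c = 221−13² = 52
v_rel = (-16, -2),  |v_rel|² = 260;  v_rel·d = (-16)·(-14) + (-2)·(-5) = 234
260·t² − 468·t + 52 = 0  ⇒  m = 234² − 260·52 = 41236
m = 41236 > 0,  v_rel·d = 234 > 0  ⇒  inside

inside=yes margin=41236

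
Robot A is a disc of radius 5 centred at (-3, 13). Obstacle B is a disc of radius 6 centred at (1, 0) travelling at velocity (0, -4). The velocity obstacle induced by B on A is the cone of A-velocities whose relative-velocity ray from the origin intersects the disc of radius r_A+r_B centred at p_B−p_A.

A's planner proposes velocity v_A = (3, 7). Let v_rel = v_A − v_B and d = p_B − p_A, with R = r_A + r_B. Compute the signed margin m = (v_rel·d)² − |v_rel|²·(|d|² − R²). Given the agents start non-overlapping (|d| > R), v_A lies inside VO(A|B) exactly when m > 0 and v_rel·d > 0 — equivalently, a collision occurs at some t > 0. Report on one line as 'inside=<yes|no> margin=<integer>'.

d = (4, -13),  |d|² = 185;  R = 5+6 = 11,  c = 185−11² = 64
v_rel = (3, 11),  |v_rel|² = 130;  v_rel·d = (3)·(4) + (11)·(-13) = -131
130·t² + 262·t + 64 = 0  ⇒  m = (-131)² − 130·64 = 8841
m = 8841 > 0,  v_rel·d = -131 < 0  ⇒  outside

inside=no margin=8841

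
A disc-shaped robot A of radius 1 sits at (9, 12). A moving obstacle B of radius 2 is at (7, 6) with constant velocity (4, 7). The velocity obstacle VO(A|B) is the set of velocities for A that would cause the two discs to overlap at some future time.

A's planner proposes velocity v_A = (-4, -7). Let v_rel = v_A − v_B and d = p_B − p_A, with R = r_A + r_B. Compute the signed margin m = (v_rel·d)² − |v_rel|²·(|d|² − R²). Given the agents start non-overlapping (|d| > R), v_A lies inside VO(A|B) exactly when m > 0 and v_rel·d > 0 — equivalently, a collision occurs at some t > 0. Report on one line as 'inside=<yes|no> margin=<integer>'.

d = (-2, -6),  |d|² = 40;  R = 1+2 = 3,  c = 40−3² = 31
v_rel = (-8, -14),  |v_rel|² = 260;  v_rel·d = (-8)·(-2) + (-14)·(-6) = 100
260·t² − 200·t + 31 = 0  ⇒  m = 100² − 260·31 = 1940
m = 1940 > 0,  v_rel·d = 100 > 0  ⇒  inside

inside=yes margin=1940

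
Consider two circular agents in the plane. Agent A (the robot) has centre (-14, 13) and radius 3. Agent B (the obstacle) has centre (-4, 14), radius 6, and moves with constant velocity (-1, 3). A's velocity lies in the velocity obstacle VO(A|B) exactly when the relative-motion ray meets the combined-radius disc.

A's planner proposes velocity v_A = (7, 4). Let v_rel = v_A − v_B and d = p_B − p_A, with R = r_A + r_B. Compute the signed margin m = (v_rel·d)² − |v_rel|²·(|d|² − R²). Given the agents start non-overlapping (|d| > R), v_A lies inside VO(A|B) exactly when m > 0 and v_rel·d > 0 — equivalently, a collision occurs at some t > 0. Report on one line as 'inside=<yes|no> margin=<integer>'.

d = (10, 1),  |d|² = 101;  R = 3+6 = 9,  c = 101−9² = 20
v_rel = (8, 1),  |v_rel|² = 65;  v_rel·d = (8)·(10) + (1)·(1) = 81
65·t² − 162·t + 20 = 0  ⇒  m = 81² − 65·20 = 5261
m = 5261 > 0,  v_rel·d = 81 > 0  ⇒  inside

inside=yes margin=5261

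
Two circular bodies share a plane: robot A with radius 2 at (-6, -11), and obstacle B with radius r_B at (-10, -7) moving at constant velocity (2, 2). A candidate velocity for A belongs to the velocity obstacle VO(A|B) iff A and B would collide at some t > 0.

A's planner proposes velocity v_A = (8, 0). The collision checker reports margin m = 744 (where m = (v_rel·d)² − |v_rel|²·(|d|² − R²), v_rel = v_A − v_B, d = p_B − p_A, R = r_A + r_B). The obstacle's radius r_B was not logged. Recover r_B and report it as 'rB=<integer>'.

m = 744
d = (-4, 4);  v_rel = (6, -2),  |v_rel|² = 40
v_rel×d = (6)·(4) − (-2)·(-4) = 16
since m = R²·40 − 16²:  R² = (256 + 744) / 40 = 25
R = √25 = 5  ⇒  r_B = 5 − 2 = 3

rB=3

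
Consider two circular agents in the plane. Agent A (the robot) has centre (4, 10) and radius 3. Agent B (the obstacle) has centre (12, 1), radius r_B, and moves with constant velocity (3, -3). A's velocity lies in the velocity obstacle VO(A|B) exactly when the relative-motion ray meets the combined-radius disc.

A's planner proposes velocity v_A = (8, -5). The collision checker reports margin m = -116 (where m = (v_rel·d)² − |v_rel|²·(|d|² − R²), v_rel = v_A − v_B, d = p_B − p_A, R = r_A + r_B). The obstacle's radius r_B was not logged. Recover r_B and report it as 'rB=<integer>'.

m = -116
d = (8, -9);  v_rel = (5, -2),  |v_rel|² = 29
v_rel×d = (5)·(-9) − (-2)·(8) = -29
since m = R²·29 − (-29)²:  R² = (841 + -116) / 29 = 25
R = √25 = 5  ⇒  r_B = 5 − 3 = 2

rB=2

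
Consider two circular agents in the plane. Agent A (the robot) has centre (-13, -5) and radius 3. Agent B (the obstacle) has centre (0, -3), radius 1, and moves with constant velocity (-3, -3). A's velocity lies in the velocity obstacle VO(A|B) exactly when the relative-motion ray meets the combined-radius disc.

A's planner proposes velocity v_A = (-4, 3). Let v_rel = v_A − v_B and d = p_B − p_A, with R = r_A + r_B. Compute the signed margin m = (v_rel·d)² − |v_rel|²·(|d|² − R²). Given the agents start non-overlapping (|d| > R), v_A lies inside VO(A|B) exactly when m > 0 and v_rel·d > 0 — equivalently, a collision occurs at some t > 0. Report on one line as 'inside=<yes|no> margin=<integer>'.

d = (13, 2),  |d|² = 173;  R = 3+1 = 4,  c = 173−4² = 157
v_rel = (-1, 6),  |v_rel|² = 37;  v_rel·d = (-1)·(13) + (6)·(2) = -1
37·t² + 2·t + 157 = 0  ⇒  m = (-1)² − 37·157 = -5808
m = -5808 < 0,  v_rel·d = -1 < 0  ⇒  outside

inside=no margin=-5808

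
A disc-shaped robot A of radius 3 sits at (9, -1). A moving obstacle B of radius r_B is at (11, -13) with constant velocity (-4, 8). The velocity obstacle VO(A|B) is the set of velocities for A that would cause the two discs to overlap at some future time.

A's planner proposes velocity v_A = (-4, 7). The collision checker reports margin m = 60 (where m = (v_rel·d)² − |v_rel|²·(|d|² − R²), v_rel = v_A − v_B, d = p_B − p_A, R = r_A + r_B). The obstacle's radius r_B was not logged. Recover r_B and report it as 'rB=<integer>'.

m = 60
d = (2, -12);  v_rel = (0, -1),  |v_rel|² = 1
v_rel×d = (0)·(-12) − (-1)·(2) = 2
since m = R²·1 − 2²:  R² = (4 + 60) / 1 = 64
R = √64 = 8  ⇒  r_B = 8 − 3 = 5

rB=5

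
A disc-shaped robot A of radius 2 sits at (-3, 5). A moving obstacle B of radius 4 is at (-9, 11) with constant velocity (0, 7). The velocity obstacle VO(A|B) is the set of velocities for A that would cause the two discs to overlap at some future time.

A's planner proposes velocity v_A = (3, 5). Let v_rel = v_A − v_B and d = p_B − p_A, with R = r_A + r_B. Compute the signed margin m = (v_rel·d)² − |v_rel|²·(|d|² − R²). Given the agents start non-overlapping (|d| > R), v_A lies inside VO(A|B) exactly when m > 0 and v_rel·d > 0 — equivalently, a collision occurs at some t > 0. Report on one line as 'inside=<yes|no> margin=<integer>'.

d = (-6, 6),  |d|² = 72;  R = 2+4 = 6,  c = 72−6² = 36
v_rel = (3, -2),  |v_rel|² = 13;  v_rel·d = (3)·(-6) + (-2)·(6) = -30
13·t² + 60·t + 36 = 0  ⇒  m = (-30)² − 13·36 = 432
m = 432 > 0,  v_rel·d = -30 < 0  ⇒  outside

inside=no margin=432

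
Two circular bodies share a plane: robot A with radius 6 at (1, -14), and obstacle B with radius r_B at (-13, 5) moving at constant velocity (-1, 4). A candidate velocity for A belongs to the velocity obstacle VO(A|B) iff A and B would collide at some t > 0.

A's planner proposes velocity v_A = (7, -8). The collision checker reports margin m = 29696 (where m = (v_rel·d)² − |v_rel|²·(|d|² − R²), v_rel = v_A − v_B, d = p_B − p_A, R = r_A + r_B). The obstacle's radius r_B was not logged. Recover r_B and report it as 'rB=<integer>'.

m = 29696
d = (-14, 19);  v_rel = (8, -12),  |v_rel|² = 208
v_rel×d = (8)·(19) − (-12)·(-14) = -16
since m = R²·208 − (-16)²:  R² = (256 + 29696) / 208 = 144
R = √144 = 12  ⇒  r_B = 12 − 6 = 6

rB=6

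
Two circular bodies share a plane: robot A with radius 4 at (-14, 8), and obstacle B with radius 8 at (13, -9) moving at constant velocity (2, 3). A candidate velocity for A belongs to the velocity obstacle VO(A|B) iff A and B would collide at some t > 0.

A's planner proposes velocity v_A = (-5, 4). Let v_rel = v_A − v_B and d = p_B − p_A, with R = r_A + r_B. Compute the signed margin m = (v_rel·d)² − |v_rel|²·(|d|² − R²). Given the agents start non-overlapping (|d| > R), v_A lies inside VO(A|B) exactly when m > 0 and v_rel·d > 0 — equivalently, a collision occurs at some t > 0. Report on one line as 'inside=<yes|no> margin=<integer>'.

d = (27, -17),  |d|² = 1018;  R = 4+8 = 12,  c = 1018−12² = 874
v_rel = (-7, 1),  |v_rel|² = 50;  v_rel·d = (-7)·(27) + (1)·(-17) = -206
50·t² + 412·t + 874 = 0  ⇒  m = (-206)² − 50·874 = -1264
m = -1264 < 0,  v_rel·d = -206 < 0  ⇒  outside

inside=no margin=-1264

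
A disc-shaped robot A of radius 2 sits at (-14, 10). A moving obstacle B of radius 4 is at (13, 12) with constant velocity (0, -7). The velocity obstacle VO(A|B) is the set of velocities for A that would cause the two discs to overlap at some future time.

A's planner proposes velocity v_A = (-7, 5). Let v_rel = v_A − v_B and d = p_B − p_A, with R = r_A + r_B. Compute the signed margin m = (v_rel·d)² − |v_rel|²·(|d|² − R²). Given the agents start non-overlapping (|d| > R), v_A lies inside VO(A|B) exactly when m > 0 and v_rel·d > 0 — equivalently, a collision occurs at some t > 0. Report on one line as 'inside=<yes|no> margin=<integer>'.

d = (27, 2),  |d|² = 733;  R = 2+4 = 6,  c = 733−6² = 697
v_rel = (-7, 12),  |v_rel|² = 193;  v_rel·d = (-7)·(27) + (12)·(2) = -165
193·t² + 330·t + 697 = 0  ⇒  m = (-165)² − 193·697 = -107296
m = -107296 < 0,  v_rel·d = -165 < 0  ⇒  outside

inside=no margin=-107296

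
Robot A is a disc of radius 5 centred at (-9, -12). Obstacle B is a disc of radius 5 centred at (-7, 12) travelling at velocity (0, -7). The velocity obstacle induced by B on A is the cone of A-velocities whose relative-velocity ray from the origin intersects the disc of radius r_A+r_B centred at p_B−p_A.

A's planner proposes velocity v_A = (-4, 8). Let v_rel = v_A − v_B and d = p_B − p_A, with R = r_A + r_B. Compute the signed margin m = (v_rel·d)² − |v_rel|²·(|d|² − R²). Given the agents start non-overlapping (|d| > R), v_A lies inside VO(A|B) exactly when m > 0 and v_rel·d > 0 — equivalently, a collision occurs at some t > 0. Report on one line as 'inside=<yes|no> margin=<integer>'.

d = (2, 24),  |d|² = 580;  R = 5+5 = 10,  c = 580−10² = 480
v_rel = (-4, 15),  |v_rel|² = 241;  v_rel·d = (-4)·(2) + (15)·(24) = 352
241·t² − 704·t + 480 = 0  ⇒  m = 352² − 241·480 = 8224
m = 8224 > 0,  v_rel·d = 352 > 0  ⇒  inside

inside=yes margin=8224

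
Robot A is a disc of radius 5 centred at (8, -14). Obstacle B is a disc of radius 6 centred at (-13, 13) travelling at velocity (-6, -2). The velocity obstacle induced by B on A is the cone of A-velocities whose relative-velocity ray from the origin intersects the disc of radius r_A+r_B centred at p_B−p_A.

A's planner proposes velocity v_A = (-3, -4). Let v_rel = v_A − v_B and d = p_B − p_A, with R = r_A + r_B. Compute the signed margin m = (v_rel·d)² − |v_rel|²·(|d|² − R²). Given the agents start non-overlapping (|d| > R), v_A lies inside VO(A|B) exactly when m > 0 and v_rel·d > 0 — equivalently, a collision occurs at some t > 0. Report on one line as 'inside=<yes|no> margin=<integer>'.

d = (-21, 27),  |d|² = 1170;  R = 5+6 = 11,  c = 1170−11² = 1049
v_rel = (3, -2),  |v_rel|² = 13;  v_rel·d = (3)·(-21) + (-2)·(27) = -117
13·t² + 234·t + 1049 = 0  ⇒  m = (-117)² − 13·1049 = 52
m = 52 > 0,  v_rel·d = -117 < 0  ⇒  outside

inside=no margin=52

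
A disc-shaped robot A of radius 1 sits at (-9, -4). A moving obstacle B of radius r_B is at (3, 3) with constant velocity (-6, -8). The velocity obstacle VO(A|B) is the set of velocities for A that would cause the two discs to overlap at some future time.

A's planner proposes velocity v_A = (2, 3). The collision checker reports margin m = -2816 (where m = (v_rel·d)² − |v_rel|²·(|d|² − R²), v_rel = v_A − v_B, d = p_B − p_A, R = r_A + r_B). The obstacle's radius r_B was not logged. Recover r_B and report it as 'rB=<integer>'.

m = -2816
d = (12, 7);  v_rel = (8, 11),  |v_rel|² = 185
v_rel×d = (8)·(7) − (11)·(12) = -76
since m = R²·185 − (-76)²:  R² = (5776 + -2816) / 185 = 16
R = √16 = 4  ⇒  r_B = 4 − 1 = 3

rB=3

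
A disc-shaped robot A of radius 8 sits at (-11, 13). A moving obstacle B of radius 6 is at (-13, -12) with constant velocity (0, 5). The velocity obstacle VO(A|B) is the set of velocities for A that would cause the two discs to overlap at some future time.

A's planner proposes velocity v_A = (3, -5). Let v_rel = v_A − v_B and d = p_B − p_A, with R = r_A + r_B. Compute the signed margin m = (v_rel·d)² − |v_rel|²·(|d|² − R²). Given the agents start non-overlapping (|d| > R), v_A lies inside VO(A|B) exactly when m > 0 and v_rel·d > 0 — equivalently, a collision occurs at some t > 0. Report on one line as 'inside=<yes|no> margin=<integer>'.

d = (-2, -25),  |d|² = 629;  R = 8+6 = 14,  c = 629−14² = 433
v_rel = (3, -10),  |v_rel|² = 109;  v_rel·d = (3)·(-2) + (-10)·(-25) = 244
109·t² − 488·t + 433 = 0  ⇒  m = 244² − 109·433 = 12339
m = 12339 > 0,  v_rel·d = 244 > 0  ⇒  inside

inside=yes margin=12339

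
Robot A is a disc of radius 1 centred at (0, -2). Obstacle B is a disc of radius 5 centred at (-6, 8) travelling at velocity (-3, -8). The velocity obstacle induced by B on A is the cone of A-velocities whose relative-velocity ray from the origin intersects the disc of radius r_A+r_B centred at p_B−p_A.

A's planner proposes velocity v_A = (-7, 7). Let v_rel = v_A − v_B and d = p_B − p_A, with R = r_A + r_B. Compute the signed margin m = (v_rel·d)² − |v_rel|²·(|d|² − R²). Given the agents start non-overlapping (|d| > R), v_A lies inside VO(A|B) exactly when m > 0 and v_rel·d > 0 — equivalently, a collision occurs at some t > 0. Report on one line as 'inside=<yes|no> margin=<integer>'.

d = (-6, 10),  |d|² = 136;  R = 1+5 = 6,  c = 136−6² = 100
v_rel = (-4, 15),  |v_rel|² = 241;  v_rel·d = (-4)·(-6) + (15)·(10) = 174
241·t² − 348·t + 100 = 0  ⇒  m = 174² − 241·100 = 6176
m = 6176 > 0,  v_rel·d = 174 > 0  ⇒  inside

inside=yes margin=6176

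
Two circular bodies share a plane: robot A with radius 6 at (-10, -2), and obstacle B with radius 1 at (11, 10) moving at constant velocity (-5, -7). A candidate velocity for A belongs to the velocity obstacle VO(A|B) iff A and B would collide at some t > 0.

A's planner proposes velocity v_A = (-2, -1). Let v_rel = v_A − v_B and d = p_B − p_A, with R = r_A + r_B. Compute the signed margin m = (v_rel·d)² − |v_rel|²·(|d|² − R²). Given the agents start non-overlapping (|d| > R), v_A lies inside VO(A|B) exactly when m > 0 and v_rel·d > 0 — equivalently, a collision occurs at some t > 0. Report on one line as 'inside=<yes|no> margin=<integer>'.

d = (21, 12),  |d|² = 585;  R = 6+1 = 7,  c = 585−7² = 536
v_rel = (3, 6),  |v_rel|² = 45;  v_rel·d = (3)·(21) + (6)·(12) = 135
45·t² − 270·t + 536 = 0  ⇒  m = 135² − 45·536 = -5895
m = -5895 < 0,  v_rel·d = 135 > 0  ⇒  outside

inside=no margin=-5895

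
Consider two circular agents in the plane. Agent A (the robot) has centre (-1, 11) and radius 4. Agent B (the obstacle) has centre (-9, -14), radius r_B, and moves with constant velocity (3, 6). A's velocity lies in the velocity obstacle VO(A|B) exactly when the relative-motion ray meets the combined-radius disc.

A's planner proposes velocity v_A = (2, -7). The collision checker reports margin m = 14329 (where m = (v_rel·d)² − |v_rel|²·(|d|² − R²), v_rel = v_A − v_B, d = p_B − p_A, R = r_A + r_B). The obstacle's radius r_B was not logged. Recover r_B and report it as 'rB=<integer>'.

m = 14329
d = (-8, -25);  v_rel = (-1, -13),  |v_rel|² = 170
v_rel×d = (-1)·(-25) − (-13)·(-8) = -79
since m = R²·170 − (-79)²:  R² = (6241 + 14329) / 170 = 121
R = √121 = 11  ⇒  r_B = 11 − 4 = 7

rB=7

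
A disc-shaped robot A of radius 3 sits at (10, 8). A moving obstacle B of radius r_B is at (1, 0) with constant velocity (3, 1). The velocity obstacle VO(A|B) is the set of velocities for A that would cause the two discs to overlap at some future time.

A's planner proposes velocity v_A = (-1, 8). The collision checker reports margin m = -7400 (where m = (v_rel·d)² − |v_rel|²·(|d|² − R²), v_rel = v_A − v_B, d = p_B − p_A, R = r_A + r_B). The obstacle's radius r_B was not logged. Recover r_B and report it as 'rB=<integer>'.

m = -7400
d = (-9, -8);  v_rel = (-4, 7),  |v_rel|² = 65
v_rel×d = (-4)·(-8) − (7)·(-9) = 95
since m = R²·65 − 95²:  R² = (9025 + -7400) / 65 = 25
R = √25 = 5  ⇒  r_B = 5 − 3 = 2

rB=2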